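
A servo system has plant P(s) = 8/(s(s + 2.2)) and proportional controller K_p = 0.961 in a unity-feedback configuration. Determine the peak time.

From 1 + K_pP(s) = 0: s² + 2.2s + 7.688 = 0 ⇒ ω_n = 2.773, ζ = 0.3967.
Damped frequency ω_d = ω_n√(1−ζ²) = 2.545 rad/s, so peak time T_p = π/ω_d = 1.23 s.

T_p = 1.23 s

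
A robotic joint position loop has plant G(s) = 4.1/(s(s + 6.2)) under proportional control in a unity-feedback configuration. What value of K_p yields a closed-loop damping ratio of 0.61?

Closed-loop characteristic equation: s² + 6.2s + K_p·4.1 = 0.
So ω_n = √(4.1K_p) and 2ζω_n = 6.2, giving ζ = 6.2/(2√(4.1K_p)).
Setting ζ = 0.61: √(4.1K_p) = 6.2/(2·0.61) = 5.082, so K_p = 25.83/4.1 = 6.3.

K_p = 6.3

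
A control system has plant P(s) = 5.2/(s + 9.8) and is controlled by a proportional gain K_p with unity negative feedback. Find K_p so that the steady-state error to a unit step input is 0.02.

Steady-state error for a unit step on this type-0 loop is 1/(1 + K_p·P(0)).
P(0) = 0.5306. Require 1/(1 + K_p·0.5306) = 0.02, so 1 + 0.5306·K_p = 50.
K_p = (50 − 1)/0.5306 = 92.3.

K_p = 92.3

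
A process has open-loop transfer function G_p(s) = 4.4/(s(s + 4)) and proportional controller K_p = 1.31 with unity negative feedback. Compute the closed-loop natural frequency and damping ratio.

ω_n = 2.4 rad/s, ζ = 0.833

With unity feedback the closed-loop characteristic equation is s² + 4s + 1.31·4.4 = s² + 4s + 5.764 = 0.
So ω_n² = 5.764 ⇒ ω_n = 2.401 rad/s, and ζ = 4/(2ω_n) = 0.833.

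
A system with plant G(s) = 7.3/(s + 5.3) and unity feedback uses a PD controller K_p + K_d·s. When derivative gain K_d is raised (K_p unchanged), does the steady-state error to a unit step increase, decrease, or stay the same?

unchanged

K_d affects only the transient (the s-coefficient); the DC loop gain, and hence e_ss, depends only on K_p.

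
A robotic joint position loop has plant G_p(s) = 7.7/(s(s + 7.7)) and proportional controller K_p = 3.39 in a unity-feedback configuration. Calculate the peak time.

T_p = 0.935 s

The closed-loop denominator s² + 7.7s + 26.1 gives ω_n = √26.1 = 5.109 and ζ = 7.7/(2ω_n) = 0.7536.
Damped frequency ω_d = ω_n√(1−ζ²) = 3.359 rad/s, so peak time T_p = π/ω_d = 0.935 s.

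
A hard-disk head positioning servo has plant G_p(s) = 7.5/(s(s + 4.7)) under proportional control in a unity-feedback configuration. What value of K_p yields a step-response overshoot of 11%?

From %OS = 100·exp(−πζ/√(1−ζ²)) = 11%, ζ = −ln(0.11)/√(π²+ln²(0.11)) = 0.5749.
Characteristic equation s² + 4.7s + 7.5K_p = 0 gives ζ = 4.7/(2√(7.5K_p)).
Setting ζ = 0.5749: √(7.5K_p) = 4.7/(2·0.5749) = 4.088, so K_p = 16.71/7.5 = 2.23.

K_p = 2.23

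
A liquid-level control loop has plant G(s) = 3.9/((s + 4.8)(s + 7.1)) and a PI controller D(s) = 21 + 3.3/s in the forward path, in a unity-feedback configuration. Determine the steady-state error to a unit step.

0

The open loop D(s)G(s) has a pole at the origin (type 1), so the static position error constant is infinite and e_ss = 1/(1+∞) = 0.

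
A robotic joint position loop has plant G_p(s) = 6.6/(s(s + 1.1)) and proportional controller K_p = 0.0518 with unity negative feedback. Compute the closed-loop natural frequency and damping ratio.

ω_n = 0.585 rad/s, ζ = 0.941

1 + K_p·G_p(s) = 0 gives s² + 1.1s + 0.3419 = 0.
So ω_n² = 0.3419 ⇒ ω_n = 0.5847 rad/s, and ζ = 1.1/(2ω_n) = 0.941.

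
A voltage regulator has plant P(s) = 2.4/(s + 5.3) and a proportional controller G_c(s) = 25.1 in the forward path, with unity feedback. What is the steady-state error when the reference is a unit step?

0.0809

The loop is type 0. Static position error constant K_pos = G_c(0)·P(0) = 25.1·0.4528 = 11.37.
Steady-state error to a unit step: e_ss = 1/(1+K_pos) = 1/12.37 = 0.0809.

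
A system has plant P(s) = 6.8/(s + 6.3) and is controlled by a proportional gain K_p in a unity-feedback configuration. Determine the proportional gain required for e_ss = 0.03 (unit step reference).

For a type-0 loop with proportional control, e_ss = 1/(1 + K_p·P(0)).
P(0) = 1.079. Require 1/(1 + K_p·1.079) = 0.03, so 1 + 1.079·K_p = 33.33.
K_p = (33.33 − 1)/1.079 = 30.

K_p = 30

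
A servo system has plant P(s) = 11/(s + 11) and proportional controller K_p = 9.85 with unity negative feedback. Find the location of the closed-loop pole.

Closed-loop transfer function: T(s) = K_p·P(s)/(1 + K_p·P(s)) = 108.3/(s + 11 + 108.3) = 108.3/(s + 119.3).
The closed-loop pole is at s = −119.3.

s = -119.3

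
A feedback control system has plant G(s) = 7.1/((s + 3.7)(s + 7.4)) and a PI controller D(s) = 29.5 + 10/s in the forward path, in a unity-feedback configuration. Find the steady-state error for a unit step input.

The open loop D(s)G(s) has a pole at the origin (type 1), so the static position error constant is infinite and e_ss = 1/(1+∞) = 0.

0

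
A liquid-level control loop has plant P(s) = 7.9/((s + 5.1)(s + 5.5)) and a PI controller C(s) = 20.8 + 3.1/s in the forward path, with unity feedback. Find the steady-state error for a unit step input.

The open loop C(s)P(s) has a pole at the origin (type 1), so the static position error constant is infinite and e_ss = 1/(1+∞) = 0.

0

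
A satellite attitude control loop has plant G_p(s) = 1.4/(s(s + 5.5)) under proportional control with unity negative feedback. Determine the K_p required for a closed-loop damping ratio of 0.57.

Closed-loop characteristic equation: s² + 5.5s + K_p·1.4 = 0.
So ω_n = √(1.4K_p) and 2ζω_n = 5.5, giving ζ = 5.5/(2√(1.4K_p)).
Setting ζ = 0.57: √(1.4K_p) = 5.5/(2·0.57) = 4.825, so K_p = 23.28/1.4 = 16.6.

K_p = 16.6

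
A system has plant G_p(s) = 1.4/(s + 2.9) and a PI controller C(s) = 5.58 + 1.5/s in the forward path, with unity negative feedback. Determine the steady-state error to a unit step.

The open loop C(s)G_p(s) has a pole at the origin (type 1), so the static position error constant is infinite and e_ss = 1/(1+∞) = 0.

0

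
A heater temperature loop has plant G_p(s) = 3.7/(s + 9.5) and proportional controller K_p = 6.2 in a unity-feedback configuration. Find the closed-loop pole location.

Closed-loop transfer function: T(s) = K_p·G_p(s)/(1 + K_p·G_p(s)) = 22.94/(s + 9.5 + 22.94) = 22.94/(s + 32.44).
The closed-loop pole is at s = −32.44.

s = -32.44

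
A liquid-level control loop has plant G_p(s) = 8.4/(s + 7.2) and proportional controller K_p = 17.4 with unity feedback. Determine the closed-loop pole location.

s = -153.4

Closed-loop transfer function: T(s) = K_p·G_p(s)/(1 + K_p·G_p(s)) = 146.2/(s + 7.2 + 146.2) = 146.2/(s + 153.4).
The closed-loop pole is at s = −153.4.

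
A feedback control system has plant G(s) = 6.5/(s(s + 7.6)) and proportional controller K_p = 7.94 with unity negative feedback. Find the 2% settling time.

T_s ≈ 1.05 s

From 1 + K_pG(s) = 0: s² + 7.6s + 51.61 = 0 ⇒ ω_n = 7.184, ζ = 0.529.
2% settling time T_s ≈ 4/(ζω_n) = 4/3.8 = 1.05 s.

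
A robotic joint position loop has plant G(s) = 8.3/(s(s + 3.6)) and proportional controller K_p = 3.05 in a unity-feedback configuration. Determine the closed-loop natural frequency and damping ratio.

ω_n = 5.03 rad/s, ζ = 0.358

The closed-loop denominator is s(s+3.6) + 3.05·8.3 = s² + 3.6s + 25.32.
Matching s² + 2ζω_n s + ω_n²: ω_n = √25.32 = 5.031 rad/s and 2ζω_n = 3.6, so ζ = 3.6/(2·5.031) = 0.358.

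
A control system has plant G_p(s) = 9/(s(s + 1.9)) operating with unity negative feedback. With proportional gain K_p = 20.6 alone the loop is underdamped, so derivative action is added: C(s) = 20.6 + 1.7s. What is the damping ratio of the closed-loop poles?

ζ = 0.632

Forward path: (20.6 + 1.7s)·9/(s(s+1.9)). The closed-loop characteristic equation is s² + (1.9 + 9·1.7)s + 9·20.6 = 0.
That is s² + 17.2s + 185.4 = 0, so ω_n = 13.62 rad/s and ζ = 17.2/(2·13.62) = 0.6316.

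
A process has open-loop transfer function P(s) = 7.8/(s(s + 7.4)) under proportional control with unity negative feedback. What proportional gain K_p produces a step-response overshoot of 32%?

From %OS = 100·exp(−πζ/√(1−ζ²)) = 32%, ζ = −ln(0.32)/√(π²+ln²(0.32)) = 0.341.
Characteristic equation s² + 7.4s + 7.8K_p = 0 gives ζ = 7.4/(2√(7.8K_p)).
Setting ζ = 0.341: √(7.8K_p) = 7.4/(2·0.341) = 10.85, so K_p = 117.8/7.8 = 15.1.

K_p = 15.1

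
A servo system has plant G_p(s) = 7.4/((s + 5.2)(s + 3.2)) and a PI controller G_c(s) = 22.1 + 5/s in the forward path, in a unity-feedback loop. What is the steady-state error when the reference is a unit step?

0

The open loop G_c(s)G_p(s) has a pole at the origin (type 1), so the static position error constant is infinite and e_ss = 1/(1+∞) = 0.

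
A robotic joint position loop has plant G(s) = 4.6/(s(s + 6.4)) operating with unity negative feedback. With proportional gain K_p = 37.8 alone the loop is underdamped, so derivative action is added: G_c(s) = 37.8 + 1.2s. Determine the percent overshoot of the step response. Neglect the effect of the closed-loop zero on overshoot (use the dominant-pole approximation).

20.4%

Forward path: (37.8 + 1.2s)·4.6/(s(s+6.4)). The closed-loop characteristic equation is s² + (6.4 + 4.6·1.2)s + 4.6·37.8 = 0.
That is s² + 11.92s + 173.9 = 0, so ω_n = 13.19 rad/s and ζ = 11.92/(2·13.19) = 0.452.
%OS = 100·exp(−πζ/√(1−ζ²)) = 20.4%.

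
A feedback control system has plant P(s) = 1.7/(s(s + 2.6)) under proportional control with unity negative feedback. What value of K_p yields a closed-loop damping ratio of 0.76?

Closed-loop characteristic equation: s² + 2.6s + K_p·1.7 = 0.
So ω_n = √(1.7K_p) and 2ζω_n = 2.6, giving ζ = 2.6/(2√(1.7K_p)).
Setting ζ = 0.76: √(1.7K_p) = 2.6/(2·0.76) = 1.711, so K_p = 2.926/1.7 = 1.72.

K_p = 1.72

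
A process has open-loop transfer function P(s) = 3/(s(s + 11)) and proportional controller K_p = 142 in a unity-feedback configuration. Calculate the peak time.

The closed-loop denominator s² + 11s + 426 gives ω_n = √426 = 20.64 and ζ = 11/(2ω_n) = 0.2665.
Damped frequency ω_d = ω_n√(1−ζ²) = 19.89 rad/s, so peak time T_p = π/ω_d = 0.158 s.

T_p = 0.158 s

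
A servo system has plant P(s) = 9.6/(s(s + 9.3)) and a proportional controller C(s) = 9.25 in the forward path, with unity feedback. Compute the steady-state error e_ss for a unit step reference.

0

The open loop C(s)P(s) has a pole at the origin (type 1), so the static position error constant is infinite and e_ss = 1/(1+∞) = 0.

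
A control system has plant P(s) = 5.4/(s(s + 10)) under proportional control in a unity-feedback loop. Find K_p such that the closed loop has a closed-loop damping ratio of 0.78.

Closed-loop characteristic equation: s² + 10s + K_p·5.4 = 0.
So ω_n = √(5.4K_p) and 2ζω_n = 10, giving ζ = 10/(2√(5.4K_p)).
Setting ζ = 0.78: √(5.4K_p) = 10/(2·0.78) = 6.41, so K_p = 41.09/5.4 = 7.61.

K_p = 7.61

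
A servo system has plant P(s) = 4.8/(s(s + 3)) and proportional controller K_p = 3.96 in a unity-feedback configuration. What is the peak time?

T_p = 0.767 s

The closed-loop denominator s² + 3s + 19.01 gives ω_n = √19.01 = 4.36 and ζ = 3/(2ω_n) = 0.3441.
Damped frequency ω_d = ω_n√(1−ζ²) = 4.094 rad/s, so peak time T_p = π/ω_d = 0.767 s.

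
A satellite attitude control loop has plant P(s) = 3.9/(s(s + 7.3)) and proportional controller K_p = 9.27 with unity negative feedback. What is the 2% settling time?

The closed-loop denominator s² + 7.3s + 36.15 gives ω_n = √36.15 = 6.013 and ζ = 7.3/(2ω_n) = 0.607.
2% settling time T_s ≈ 4/(ζω_n) = 4/3.65 = 1.1 s.

T_s ≈ 1.1 s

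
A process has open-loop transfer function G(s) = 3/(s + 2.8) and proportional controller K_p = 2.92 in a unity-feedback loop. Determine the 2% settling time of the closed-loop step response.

T_s ≈ 0.346 s

Closed-loop transfer function: T(s) = K_p·G(s)/(1 + K_p·G(s)) = 8.76/(s + 2.8 + 8.76) = 8.76/(s + 11.56).
Time constant τ = 1/11.56 = 0.08651 s, so the 2% settling time is about 4τ = 0.346 s.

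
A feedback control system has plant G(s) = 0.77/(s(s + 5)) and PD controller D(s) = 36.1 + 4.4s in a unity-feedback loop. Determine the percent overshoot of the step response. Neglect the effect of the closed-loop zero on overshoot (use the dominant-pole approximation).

1.62%

Forward path: (36.1 + 4.4s)·0.77/(s(s+5)). The closed-loop characteristic equation is s² + (5 + 0.77·4.4)s + 0.77·36.1 = 0.
That is s² + 8.388s + 27.8 = 0, so ω_n = 5.272 rad/s and ζ = 8.388/(2·5.272) = 0.7955.
%OS = 100·exp(−πζ/√(1−ζ²)) = 1.62%.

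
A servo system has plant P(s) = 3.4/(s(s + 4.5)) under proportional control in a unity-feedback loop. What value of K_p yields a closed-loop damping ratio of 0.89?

Closed-loop characteristic equation: s² + 4.5s + K_p·3.4 = 0.
So ω_n = √(3.4K_p) and 2ζω_n = 4.5, giving ζ = 4.5/(2√(3.4K_p)).
Setting ζ = 0.89: √(3.4K_p) = 4.5/(2·0.89) = 2.528, so K_p = 6.391/3.4 = 1.88.

K_p = 1.88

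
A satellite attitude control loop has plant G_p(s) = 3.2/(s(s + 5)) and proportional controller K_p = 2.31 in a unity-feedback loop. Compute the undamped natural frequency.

1 + K_p·G_p(s) = 0 gives s² + 5s + 7.392 = 0.
Matching s² + 2ζω_n s + ω_n²: ω_n = √7.392 = 2.719 rad/s and 2ζω_n = 5, so ζ = 5/(2·2.719) = 0.92.

ω_n = 2.72 rad/s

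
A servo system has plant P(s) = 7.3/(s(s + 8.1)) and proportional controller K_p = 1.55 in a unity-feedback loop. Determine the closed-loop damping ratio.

ζ = 1.2

1 + K_p·P(s) = 0 gives s² + 8.1s + 11.31 = 0.
Matching s² + 2ζω_n s + ω_n²: ω_n = √11.31 = 3.364 rad/s and 2ζω_n = 8.1, so ζ = 8.1/(2·3.364) = 1.2.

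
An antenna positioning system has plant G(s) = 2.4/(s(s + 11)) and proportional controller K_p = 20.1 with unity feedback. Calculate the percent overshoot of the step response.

1.7%

The closed-loop denominator s² + 11s + 48.24 gives ω_n = √48.24 = 6.946 and ζ = 11/(2ω_n) = 0.7919.
%OS = 100·exp(−πζ/√(1−ζ²)) = 100·exp(−π·0.7919/√0.3729) = 1.7%.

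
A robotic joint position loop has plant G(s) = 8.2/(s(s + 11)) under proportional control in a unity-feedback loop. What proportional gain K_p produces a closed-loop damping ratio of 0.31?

Closed-loop characteristic equation: s² + 11s + K_p·8.2 = 0.
So ω_n = √(8.2K_p) and 2ζω_n = 11, giving ζ = 11/(2√(8.2K_p)).
Setting ζ = 0.31: √(8.2K_p) = 11/(2·0.31) = 17.74, so K_p = 314.8/8.2 = 38.4.

K_p = 38.4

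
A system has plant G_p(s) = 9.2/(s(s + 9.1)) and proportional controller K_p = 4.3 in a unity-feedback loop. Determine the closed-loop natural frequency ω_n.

The closed-loop denominator is s(s+9.1) + 4.3·9.2 = s² + 9.1s + 39.56.
So ω_n² = 39.56 ⇒ ω_n = 6.29 rad/s, and ζ = 9.1/(2ω_n) = 0.723.

ω_n = 6.29 rad/s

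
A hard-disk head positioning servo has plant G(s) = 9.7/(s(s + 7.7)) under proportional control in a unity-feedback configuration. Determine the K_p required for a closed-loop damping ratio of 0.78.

K_p = 2.51

Closed-loop characteristic equation: s² + 7.7s + K_p·9.7 = 0.
So ω_n = √(9.7K_p) and 2ζω_n = 7.7, giving ζ = 7.7/(2√(9.7K_p)).
Setting ζ = 0.78: √(9.7K_p) = 7.7/(2·0.78) = 4.936, so K_p = 24.36/9.7 = 2.51.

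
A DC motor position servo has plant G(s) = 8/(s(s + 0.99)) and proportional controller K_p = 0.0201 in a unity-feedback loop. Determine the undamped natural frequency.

ω_n = 0.401 rad/s

The closed-loop denominator is s(s+0.99) + 0.0201·8 = s² + 0.99s + 0.1608.
So ω_n² = 0.1608 ⇒ ω_n = 0.401 rad/s, and ζ = 0.99/(2ω_n) = 1.23.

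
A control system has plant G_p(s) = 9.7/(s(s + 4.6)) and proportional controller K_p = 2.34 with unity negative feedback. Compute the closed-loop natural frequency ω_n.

1 + K_p·G_p(s) = 0 gives s² + 4.6s + 22.7 = 0.
So ω_n² = 22.7 ⇒ ω_n = 4.764 rad/s, and ζ = 4.6/(2ω_n) = 0.483.

ω_n = 4.76 rad/s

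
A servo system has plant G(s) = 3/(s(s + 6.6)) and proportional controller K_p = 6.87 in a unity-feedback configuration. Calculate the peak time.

The closed-loop denominator s² + 6.6s + 20.61 gives ω_n = √20.61 = 4.54 and ζ = 6.6/(2ω_n) = 0.7269.
Damped frequency ω_d = ω_n√(1−ζ²) = 3.118 rad/s, so peak time T_p = π/ω_d = 1.01 s.

T_p = 1.01 s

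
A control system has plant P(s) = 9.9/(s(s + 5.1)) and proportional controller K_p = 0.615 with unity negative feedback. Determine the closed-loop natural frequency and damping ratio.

With unity feedback the closed-loop characteristic equation is s² + 5.1s + 0.615·9.9 = s² + 5.1s + 6.088 = 0.
So ω_n² = 6.088 ⇒ ω_n = 2.467 rad/s, and ζ = 5.1/(2ω_n) = 1.03.

ω_n = 2.47 rad/s, ζ = 1.03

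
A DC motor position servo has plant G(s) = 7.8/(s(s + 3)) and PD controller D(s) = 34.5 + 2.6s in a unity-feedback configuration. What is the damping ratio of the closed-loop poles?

ζ = 0.71

Forward path: (34.5 + 2.6s)·7.8/(s(s+3)). The closed-loop characteristic equation is s² + (3 + 7.8·2.6)s + 7.8·34.5 = 0.
That is s² + 23.28s + 269.1 = 0, so ω_n = 16.4 rad/s and ζ = 23.28/(2·16.4) = 0.7096.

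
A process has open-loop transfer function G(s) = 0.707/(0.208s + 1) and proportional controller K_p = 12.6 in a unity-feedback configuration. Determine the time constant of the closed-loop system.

τ = 0.021 s

Closed loop: T(s) = K_p·G/(1+K_p·G) = 8.908/(0.208s + 1 + 8.908), with pole at s = −(1 + 8.908)/0.208 = −47.64.
Closed-loop time constant τ = 1/47.64 = 0.021 s.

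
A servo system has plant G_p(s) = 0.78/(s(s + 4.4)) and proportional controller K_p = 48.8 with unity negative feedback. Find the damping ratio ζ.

1 + K_p·G_p(s) = 0 gives s² + 4.4s + 38.06 = 0.
Matching s² + 2ζω_n s + ω_n²: ω_n = √38.06 = 6.17 rad/s and 2ζω_n = 4.4, so ζ = 4.4/(2·6.17) = 0.357.

ζ = 0.357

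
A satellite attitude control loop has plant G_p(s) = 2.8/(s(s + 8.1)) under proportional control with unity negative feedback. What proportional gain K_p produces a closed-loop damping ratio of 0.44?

Closed-loop characteristic equation: s² + 8.1s + K_p·2.8 = 0.
So ω_n = √(2.8K_p) and 2ζω_n = 8.1, giving ζ = 8.1/(2√(2.8K_p)).
Setting ζ = 0.44: √(2.8K_p) = 8.1/(2·0.44) = 9.205, so K_p = 84.72/2.8 = 30.3.

K_p = 30.3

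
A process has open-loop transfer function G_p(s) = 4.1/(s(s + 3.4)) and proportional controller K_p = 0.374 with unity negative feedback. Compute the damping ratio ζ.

The closed-loop denominator is s(s+3.4) + 0.374·4.1 = s² + 3.4s + 1.533.
Matching s² + 2ζω_n s + ω_n²: ω_n = √1.533 = 1.238 rad/s and 2ζω_n = 3.4, so ζ = 3.4/(2·1.238) = 1.37.

ζ = 1.37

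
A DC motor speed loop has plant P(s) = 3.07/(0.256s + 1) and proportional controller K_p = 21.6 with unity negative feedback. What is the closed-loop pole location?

s = -262.9

Closed loop: T(s) = K_p·P/(1+K_p·P) = 66.31/(0.256s + 1 + 66.31), with pole at s = −(1 + 66.31)/0.256 = −262.9.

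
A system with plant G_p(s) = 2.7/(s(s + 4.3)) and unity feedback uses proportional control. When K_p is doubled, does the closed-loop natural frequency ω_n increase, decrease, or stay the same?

increase

ω_n = √(2.7·K_p), which grows with K_p.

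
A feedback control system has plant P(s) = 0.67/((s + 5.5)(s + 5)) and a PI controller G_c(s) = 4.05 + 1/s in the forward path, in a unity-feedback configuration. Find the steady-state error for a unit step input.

0

The open loop G_c(s)P(s) has a pole at the origin (type 1), so the static position error constant is infinite and e_ss = 1/(1+∞) = 0.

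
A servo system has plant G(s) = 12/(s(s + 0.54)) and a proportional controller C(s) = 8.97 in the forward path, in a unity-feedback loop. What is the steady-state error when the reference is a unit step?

The open loop C(s)G(s) has a pole at the origin (type 1), so the static position error constant is infinite and e_ss = 1/(1+∞) = 0.

0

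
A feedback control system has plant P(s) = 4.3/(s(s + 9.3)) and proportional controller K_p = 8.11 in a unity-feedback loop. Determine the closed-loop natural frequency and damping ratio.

The closed-loop denominator is s(s+9.3) + 8.11·4.3 = s² + 9.3s + 34.87.
So ω_n² = 34.87 ⇒ ω_n = 5.905 rad/s, and ζ = 9.3/(2ω_n) = 0.787.

ω_n = 5.91 rad/s, ζ = 0.787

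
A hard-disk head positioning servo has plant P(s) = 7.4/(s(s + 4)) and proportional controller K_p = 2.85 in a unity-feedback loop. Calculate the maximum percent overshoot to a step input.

From 1 + K_pP(s) = 0: s² + 4s + 21.09 = 0 ⇒ ω_n = 4.592, ζ = 0.4355.
%OS = 100·exp(−πζ/√(1−ζ²)) = 100·exp(−π·0.4355/√0.8103) = 21.9%.

21.9%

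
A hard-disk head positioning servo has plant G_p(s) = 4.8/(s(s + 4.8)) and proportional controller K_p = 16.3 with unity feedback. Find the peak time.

From 1 + K_pG_p(s) = 0: s² + 4.8s + 78.24 = 0 ⇒ ω_n = 8.845, ζ = 0.2713.
Damped frequency ω_d = ω_n√(1−ζ²) = 8.514 rad/s, so peak time T_p = π/ω_d = 0.369 s.

T_p = 0.369 s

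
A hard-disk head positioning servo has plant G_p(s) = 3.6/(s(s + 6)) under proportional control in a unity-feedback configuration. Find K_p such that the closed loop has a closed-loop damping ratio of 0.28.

K_p = 31.9

Closed-loop characteristic equation: s² + 6s + K_p·3.6 = 0.
So ω_n = √(3.6K_p) and 2ζω_n = 6, giving ζ = 6/(2√(3.6K_p)).
Setting ζ = 0.28: √(3.6K_p) = 6/(2·0.28) = 10.71, so K_p = 114.8/3.6 = 31.9.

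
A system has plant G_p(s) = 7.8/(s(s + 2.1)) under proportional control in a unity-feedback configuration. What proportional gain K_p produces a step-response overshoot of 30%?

From %OS = 100·exp(−πζ/√(1−ζ²)) = 30%, ζ = −ln(0.3)/√(π²+ln²(0.3)) = 0.3579.
Characteristic equation s² + 2.1s + 7.8K_p = 0 gives ζ = 2.1/(2√(7.8K_p)).
Setting ζ = 0.3579: √(7.8K_p) = 2.1/(2·0.3579) = 2.934, so K_p = 8.609/7.8 = 1.1.

K_p = 1.1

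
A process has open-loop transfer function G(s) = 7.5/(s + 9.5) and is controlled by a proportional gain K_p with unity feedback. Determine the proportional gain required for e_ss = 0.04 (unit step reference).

The loop is type 0, so e_ss(step) = 1/(1 + K_pos) with K_pos = K_p·G(0).
G(0) = 0.7895. Require 1/(1 + K_p·0.7895) = 0.04, so 1 + 0.7895·K_p = 25.
K_p = (25 − 1)/0.7895 = 30.4.

K_p = 30.4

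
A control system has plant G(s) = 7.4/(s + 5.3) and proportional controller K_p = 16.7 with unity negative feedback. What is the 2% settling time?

Closed-loop transfer function: T(s) = K_p·G(s)/(1 + K_p·G(s)) = 123.6/(s + 5.3 + 123.6) = 123.6/(s + 128.9).
Time constant τ = 1/128.9 = 0.007759 s, so the 2% settling time is about 4τ = 0.031 s.

T_s ≈ 0.031 s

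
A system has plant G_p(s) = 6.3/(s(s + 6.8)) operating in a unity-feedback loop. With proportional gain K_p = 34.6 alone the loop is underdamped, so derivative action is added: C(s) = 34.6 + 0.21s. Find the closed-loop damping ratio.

ζ = 0.275

Forward path: (34.6 + 0.21s)·6.3/(s(s+6.8)). The closed-loop characteristic equation is s² + (6.8 + 6.3·0.21)s + 6.3·34.6 = 0.
That is s² + 8.123s + 218 = 0, so ω_n = 14.76 rad/s and ζ = 8.123/(2·14.76) = 0.2751.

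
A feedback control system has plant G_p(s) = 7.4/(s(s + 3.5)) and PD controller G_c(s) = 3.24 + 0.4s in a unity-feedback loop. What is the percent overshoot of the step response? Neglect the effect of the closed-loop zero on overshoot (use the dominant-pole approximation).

6.35%

Forward path: (3.24 + 0.4s)·7.4/(s(s+3.5)). The closed-loop characteristic equation is s² + (3.5 + 7.4·0.4)s + 7.4·3.24 = 0.
That is s² + 6.46s + 23.98 = 0, so ω_n = 4.897 rad/s and ζ = 6.46/(2·4.897) = 0.6597.
%OS = 100·exp(−πζ/√(1−ζ²)) = 6.35%.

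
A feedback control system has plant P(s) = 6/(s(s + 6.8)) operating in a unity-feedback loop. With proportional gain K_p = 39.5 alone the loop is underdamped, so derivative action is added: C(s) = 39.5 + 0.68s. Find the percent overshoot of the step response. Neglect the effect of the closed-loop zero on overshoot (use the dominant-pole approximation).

30.5%

Forward path: (39.5 + 0.68s)·6/(s(s+6.8)). The closed-loop characteristic equation is s² + (6.8 + 6·0.68)s + 6·39.5 = 0.
That is s² + 10.88s + 237 = 0, so ω_n = 15.39 rad/s and ζ = 10.88/(2·15.39) = 0.3534.
%OS = 100·exp(−πζ/√(1−ζ²)) = 30.5%.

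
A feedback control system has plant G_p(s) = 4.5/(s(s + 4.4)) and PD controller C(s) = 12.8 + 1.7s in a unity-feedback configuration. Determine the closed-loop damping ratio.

ζ = 0.794

Forward path: (12.8 + 1.7s)·4.5/(s(s+4.4)). The closed-loop characteristic equation is s² + (4.4 + 4.5·1.7)s + 4.5·12.8 = 0.
That is s² + 12.05s + 57.6 = 0, so ω_n = 7.589 rad/s and ζ = 12.05/(2·7.589) = 0.7939.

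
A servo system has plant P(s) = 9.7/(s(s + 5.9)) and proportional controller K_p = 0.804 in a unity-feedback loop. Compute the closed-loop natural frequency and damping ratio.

The closed-loop denominator is s(s+5.9) + 0.804·9.7 = s² + 5.9s + 7.799.
Matching s² + 2ζω_n s + ω_n²: ω_n = √7.799 = 2.793 rad/s and 2ζω_n = 5.9, so ζ = 5.9/(2·2.793) = 1.06.

ω_n = 2.79 rad/s, ζ = 1.06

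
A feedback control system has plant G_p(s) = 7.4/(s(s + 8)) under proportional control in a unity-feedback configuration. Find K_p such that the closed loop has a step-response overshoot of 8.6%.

K_p = 5.71

From %OS = 100·exp(−πζ/√(1−ζ²)) = 8.6%, ζ = −ln(0.086)/√(π²+ln²(0.086)) = 0.6155.
Characteristic equation s² + 8s + 7.4K_p = 0 gives ζ = 8/(2√(7.4K_p)).
Setting ζ = 0.6155: √(7.4K_p) = 8/(2·0.6155) = 6.499, so K_p = 42.23/7.4 = 5.71.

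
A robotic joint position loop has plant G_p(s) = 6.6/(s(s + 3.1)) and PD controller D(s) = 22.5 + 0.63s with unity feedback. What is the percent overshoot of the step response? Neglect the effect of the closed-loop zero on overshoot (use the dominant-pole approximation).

Forward path: (22.5 + 0.63s)·6.6/(s(s+3.1)). The closed-loop characteristic equation is s² + (3.1 + 6.6·0.63)s + 6.6·22.5 = 0.
That is s² + 7.258s + 148.5 = 0, so ω_n = 12.19 rad/s and ζ = 7.258/(2·12.19) = 0.2978.
%OS = 100·exp(−πζ/√(1−ζ²)) = 37.5%.

37.5%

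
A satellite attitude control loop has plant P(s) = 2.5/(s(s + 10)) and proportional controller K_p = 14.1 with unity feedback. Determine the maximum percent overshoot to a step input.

Closed-loop characteristic equation: s² + 10s + 35.25 = 0, so ω_n = 5.937 rad/s and ζ = 10/(2·5.937) = 0.8422.
%OS = 100·exp(−πζ/√(1−ζ²)) = 100·exp(−π·0.8422/√0.2908) = 0.74%.

0.74%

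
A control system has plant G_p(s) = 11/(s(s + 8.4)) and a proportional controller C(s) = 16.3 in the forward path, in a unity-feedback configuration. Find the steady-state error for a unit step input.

0

The open loop C(s)G_p(s) has a pole at the origin (type 1), so the static position error constant is infinite and e_ss = 1/(1+∞) = 0.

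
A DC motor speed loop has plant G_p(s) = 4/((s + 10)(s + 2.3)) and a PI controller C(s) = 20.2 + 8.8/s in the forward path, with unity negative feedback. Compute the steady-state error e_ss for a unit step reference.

The open loop C(s)G_p(s) has a pole at the origin (type 1), so the static position error constant is infinite and e_ss = 1/(1+∞) = 0.

0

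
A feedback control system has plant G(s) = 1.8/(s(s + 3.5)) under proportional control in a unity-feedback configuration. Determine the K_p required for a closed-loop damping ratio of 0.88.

Closed-loop characteristic equation: s² + 3.5s + K_p·1.8 = 0.
So ω_n = √(1.8K_p) and 2ζω_n = 3.5, giving ζ = 3.5/(2√(1.8K_p)).
Setting ζ = 0.88: √(1.8K_p) = 3.5/(2·0.88) = 1.989, so K_p = 3.955/1.8 = 2.2.

K_p = 2.2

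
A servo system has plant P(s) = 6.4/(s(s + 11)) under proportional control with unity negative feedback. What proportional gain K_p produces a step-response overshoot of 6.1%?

From %OS = 100·exp(−πζ/√(1−ζ²)) = 6.1%, ζ = −ln(0.061)/√(π²+ln²(0.061)) = 0.6649.
Characteristic equation s² + 11s + 6.4K_p = 0 gives ζ = 11/(2√(6.4K_p)).
Setting ζ = 0.6649: √(6.4K_p) = 11/(2·0.6649) = 8.271, so K_p = 68.42/6.4 = 10.7.

K_p = 10.7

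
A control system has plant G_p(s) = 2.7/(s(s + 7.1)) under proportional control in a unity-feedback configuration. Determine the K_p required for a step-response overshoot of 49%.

From %OS = 100·exp(−πζ/√(1−ζ²)) = 49%, ζ = −ln(0.49)/√(π²+ln²(0.49)) = 0.2214.
Characteristic equation s² + 7.1s + 2.7K_p = 0 gives ζ = 7.1/(2√(2.7K_p)).
Setting ζ = 0.2214: √(2.7K_p) = 7.1/(2·0.2214) = 16.03, so K_p = 257/2.7 = 95.2.

K_p = 95.2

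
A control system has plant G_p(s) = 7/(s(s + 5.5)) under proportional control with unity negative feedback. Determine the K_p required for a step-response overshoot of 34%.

K_p = 10.2

From %OS = 100·exp(−πζ/√(1−ζ²)) = 34%, ζ = −ln(0.34)/√(π²+ln²(0.34)) = 0.3248.
Characteristic equation s² + 5.5s + 7K_p = 0 gives ζ = 5.5/(2√(7K_p)).
Setting ζ = 0.3248: √(7K_p) = 5.5/(2·0.3248) = 8.467, so K_p = 71.69/7 = 10.2.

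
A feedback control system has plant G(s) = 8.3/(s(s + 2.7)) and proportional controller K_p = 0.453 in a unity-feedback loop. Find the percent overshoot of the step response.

From 1 + K_pG(s) = 0: s² + 2.7s + 3.76 = 0 ⇒ ω_n = 1.939, ζ = 0.6962.
%OS = 100·exp(−πζ/√(1−ζ²)) = 100·exp(−π·0.6962/√0.5153) = 4.75%.

4.75%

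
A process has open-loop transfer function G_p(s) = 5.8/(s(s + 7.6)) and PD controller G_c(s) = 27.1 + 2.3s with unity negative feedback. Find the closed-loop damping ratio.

ζ = 0.835

Forward path: (27.1 + 2.3s)·5.8/(s(s+7.6)). The closed-loop characteristic equation is s² + (7.6 + 5.8·2.3)s + 5.8·27.1 = 0.
That is s² + 20.94s + 157.2 = 0, so ω_n = 12.54 rad/s and ζ = 20.94/(2·12.54) = 0.8351.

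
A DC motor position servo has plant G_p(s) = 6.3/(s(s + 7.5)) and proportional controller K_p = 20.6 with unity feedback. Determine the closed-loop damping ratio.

1 + K_p·G_p(s) = 0 gives s² + 7.5s + 129.8 = 0.
So ω_n² = 129.8 ⇒ ω_n = 11.39 rad/s, and ζ = 7.5/(2ω_n) = 0.329.

ζ = 0.329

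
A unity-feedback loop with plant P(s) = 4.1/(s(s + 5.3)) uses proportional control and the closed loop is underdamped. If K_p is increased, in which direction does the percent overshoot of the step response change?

ζ = 5.3/(2√(4.1K_p)) decreases as K_p grows; lower damping means more overshoot.

increase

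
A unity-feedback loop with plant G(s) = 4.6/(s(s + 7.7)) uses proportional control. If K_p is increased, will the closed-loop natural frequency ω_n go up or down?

ω_n = √(4.6·K_p), which grows with K_p.

increase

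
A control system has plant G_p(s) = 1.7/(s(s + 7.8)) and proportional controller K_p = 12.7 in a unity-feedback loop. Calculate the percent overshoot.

0.782%

From 1 + K_pG_p(s) = 0: s² + 7.8s + 21.59 = 0 ⇒ ω_n = 4.647, ζ = 0.8393.
%OS = 100·exp(−πζ/√(1−ζ²)) = 100·exp(−π·0.8393/√0.2955) = 0.782%.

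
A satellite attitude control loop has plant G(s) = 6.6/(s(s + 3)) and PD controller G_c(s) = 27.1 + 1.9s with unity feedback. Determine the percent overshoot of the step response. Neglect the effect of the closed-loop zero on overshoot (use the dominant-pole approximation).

10.6%

Forward path: (27.1 + 1.9s)·6.6/(s(s+3)). The closed-loop characteristic equation is s² + (3 + 6.6·1.9)s + 6.6·27.1 = 0.
That is s² + 15.54s + 178.9 = 0, so ω_n = 13.37 rad/s and ζ = 15.54/(2·13.37) = 0.581.
%OS = 100·exp(−πζ/√(1−ζ²)) = 10.6%.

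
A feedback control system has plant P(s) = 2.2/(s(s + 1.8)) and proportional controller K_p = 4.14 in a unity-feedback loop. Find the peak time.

From 1 + K_pP(s) = 0: s² + 1.8s + 9.108 = 0 ⇒ ω_n = 3.018, ζ = 0.2982.
Damped frequency ω_d = ω_n√(1−ζ²) = 2.881 rad/s, so peak time T_p = π/ω_d = 1.09 s.

T_p = 1.09 s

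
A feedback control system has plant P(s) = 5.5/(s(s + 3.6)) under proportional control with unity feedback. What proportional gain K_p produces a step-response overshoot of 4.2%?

K_p = 1.17

From %OS = 100·exp(−πζ/√(1−ζ²)) = 4.2%, ζ = −ln(0.042)/√(π²+ln²(0.042)) = 0.7103.
Characteristic equation s² + 3.6s + 5.5K_p = 0 gives ζ = 3.6/(2√(5.5K_p)).
Setting ζ = 0.7103: √(5.5K_p) = 3.6/(2·0.7103) = 2.534, so K_p = 6.422/5.5 = 1.17.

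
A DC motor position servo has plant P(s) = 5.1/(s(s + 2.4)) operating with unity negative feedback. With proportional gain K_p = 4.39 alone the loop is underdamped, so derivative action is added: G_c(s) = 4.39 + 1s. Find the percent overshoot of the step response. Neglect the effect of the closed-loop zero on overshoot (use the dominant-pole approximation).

1.69%

Forward path: (4.39 + 1s)·5.1/(s(s+2.4)). The closed-loop characteristic equation is s² + (2.4 + 5.1·1)s + 5.1·4.39 = 0.
That is s² + 7.5s + 22.39 = 0, so ω_n = 4.732 rad/s and ζ = 7.5/(2·4.732) = 0.7925.
%OS = 100·exp(−πζ/√(1−ζ²)) = 1.69%.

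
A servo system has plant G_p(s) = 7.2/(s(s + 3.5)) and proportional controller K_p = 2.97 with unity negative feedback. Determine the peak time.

T_p = 0.734 s

Closed-loop characteristic equation: s² + 3.5s + 21.38 = 0, so ω_n = 4.624 rad/s and ζ = 3.5/(2·4.624) = 0.3784.
Damped frequency ω_d = ω_n√(1−ζ²) = 4.28 rad/s, so peak time T_p = π/ω_d = 0.734 s.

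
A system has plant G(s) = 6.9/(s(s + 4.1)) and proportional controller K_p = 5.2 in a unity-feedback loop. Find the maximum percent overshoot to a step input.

From 1 + K_pG(s) = 0: s² + 4.1s + 35.88 = 0 ⇒ ω_n = 5.99, ζ = 0.3422.
%OS = 100·exp(−πζ/√(1−ζ²)) = 100·exp(−π·0.3422/√0.8829) = 31.8%.

31.8%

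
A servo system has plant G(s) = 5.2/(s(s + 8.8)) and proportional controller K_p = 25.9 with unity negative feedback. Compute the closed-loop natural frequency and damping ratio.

ω_n = 11.6 rad/s, ζ = 0.379

1 + K_p·G(s) = 0 gives s² + 8.8s + 134.7 = 0.
Matching s² + 2ζω_n s + ω_n²: ω_n = √134.7 = 11.61 rad/s and 2ζω_n = 8.8, so ζ = 8.8/(2·11.61) = 0.379.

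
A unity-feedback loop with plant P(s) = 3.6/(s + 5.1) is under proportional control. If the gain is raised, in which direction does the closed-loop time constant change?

decrease

The closed-loop bandwidth 5.1+K_p·3.6 grows with K_p, so τ shrinks.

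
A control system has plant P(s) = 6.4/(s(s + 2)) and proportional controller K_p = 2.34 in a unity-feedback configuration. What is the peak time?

T_p = 0.84 s

The closed-loop denominator s² + 2s + 14.98 gives ω_n = √14.98 = 3.87 and ζ = 2/(2ω_n) = 0.2584.
Damped frequency ω_d = ω_n√(1−ζ²) = 3.738 rad/s, so peak time T_p = π/ω_d = 0.84 s.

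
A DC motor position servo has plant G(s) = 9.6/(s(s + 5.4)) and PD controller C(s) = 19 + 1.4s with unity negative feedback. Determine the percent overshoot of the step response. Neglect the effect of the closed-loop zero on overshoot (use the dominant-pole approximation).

4.7%

Forward path: (19 + 1.4s)·9.6/(s(s+5.4)). The closed-loop characteristic equation is s² + (5.4 + 9.6·1.4)s + 9.6·19 = 0.
That is s² + 18.84s + 182.4 = 0, so ω_n = 13.51 rad/s and ζ = 18.84/(2·13.51) = 0.6975.
%OS = 100·exp(−πζ/√(1−ζ²)) = 4.7%.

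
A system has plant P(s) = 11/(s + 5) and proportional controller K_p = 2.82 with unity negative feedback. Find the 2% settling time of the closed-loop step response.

Closed-loop transfer function: T(s) = K_p·P(s)/(1 + K_p·P(s)) = 31.02/(s + 5 + 31.02) = 31.02/(s + 36.02).
Time constant τ = 1/36.02 = 0.02776 s, so the 2% settling time is about 4τ = 0.111 s.

T_s ≈ 0.111 s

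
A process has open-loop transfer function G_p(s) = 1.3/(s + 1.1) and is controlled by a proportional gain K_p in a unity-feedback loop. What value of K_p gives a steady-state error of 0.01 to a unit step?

K_p = 83.8

The loop is type 0, so e_ss(step) = 1/(1 + K_pos) with K_pos = K_p·G_p(0).
G_p(0) = 1.182. Require 1/(1 + K_p·1.182) = 0.01, so 1 + 1.182·K_p = 100.
K_p = (100 − 1)/1.182 = 83.8.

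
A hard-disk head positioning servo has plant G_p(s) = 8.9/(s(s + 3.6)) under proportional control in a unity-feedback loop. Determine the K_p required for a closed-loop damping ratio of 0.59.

Closed-loop characteristic equation: s² + 3.6s + K_p·8.9 = 0.
So ω_n = √(8.9K_p) and 2ζω_n = 3.6, giving ζ = 3.6/(2√(8.9K_p)).
Setting ζ = 0.59: √(8.9K_p) = 3.6/(2·0.59) = 3.051, so K_p = 9.308/8.9 = 1.05.

K_p = 1.05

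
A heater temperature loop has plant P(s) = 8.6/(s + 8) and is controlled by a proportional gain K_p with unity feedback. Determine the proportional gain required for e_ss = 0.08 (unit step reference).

K_p = 10.7

For a type-0 loop with proportional control, e_ss = 1/(1 + K_p·P(0)).
P(0) = 1.075. Require 1/(1 + K_p·1.075) = 0.08, so 1 + 1.075·K_p = 12.5.
K_p = (12.5 − 1)/1.075 = 10.7.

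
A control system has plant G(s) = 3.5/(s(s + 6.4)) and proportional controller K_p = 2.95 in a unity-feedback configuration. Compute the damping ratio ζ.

The closed-loop denominator is s(s+6.4) + 2.95·3.5 = s² + 6.4s + 10.33.
Matching s² + 2ζω_n s + ω_n²: ω_n = √10.33 = 3.213 rad/s and 2ζω_n = 6.4, so ζ = 6.4/(2·3.213) = 0.996.

ζ = 0.996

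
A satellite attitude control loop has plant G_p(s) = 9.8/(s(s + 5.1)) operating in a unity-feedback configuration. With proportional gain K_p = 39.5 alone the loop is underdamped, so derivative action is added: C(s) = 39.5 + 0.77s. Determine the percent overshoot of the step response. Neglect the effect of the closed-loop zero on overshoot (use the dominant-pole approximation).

34.4%

Forward path: (39.5 + 0.77s)·9.8/(s(s+5.1)). The closed-loop characteristic equation is s² + (5.1 + 9.8·0.77)s + 9.8·39.5 = 0.
That is s² + 12.65s + 387.1 = 0, so ω_n = 19.67 rad/s and ζ = 12.65/(2·19.67) = 0.3214.
%OS = 100·exp(−πζ/√(1−ζ²)) = 34.4%.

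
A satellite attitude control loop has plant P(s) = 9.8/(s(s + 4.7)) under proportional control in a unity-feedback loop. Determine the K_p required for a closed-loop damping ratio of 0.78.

K_p = 0.926

Closed-loop characteristic equation: s² + 4.7s + K_p·9.8 = 0.
So ω_n = √(9.8K_p) and 2ζω_n = 4.7, giving ζ = 4.7/(2√(9.8K_p)).
Setting ζ = 0.78: √(9.8K_p) = 4.7/(2·0.78) = 3.013, so K_p = 9.077/9.8 = 0.926.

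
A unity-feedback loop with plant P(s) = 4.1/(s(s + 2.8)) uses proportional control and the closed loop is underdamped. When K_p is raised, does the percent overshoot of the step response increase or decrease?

Characteristic equation s² + 2.8s + K_p·4.1 = 0: raising K_p raises ω_n while 2ζω_n = 2.8 is fixed, so ζ falls and overshoot grows.

increase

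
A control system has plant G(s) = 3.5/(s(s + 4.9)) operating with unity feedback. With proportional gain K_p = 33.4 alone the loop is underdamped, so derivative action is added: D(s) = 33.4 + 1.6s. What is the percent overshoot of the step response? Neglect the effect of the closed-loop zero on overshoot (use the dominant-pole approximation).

Forward path: (33.4 + 1.6s)·3.5/(s(s+4.9)). The closed-loop characteristic equation is s² + (4.9 + 3.5·1.6)s + 3.5·33.4 = 0.
That is s² + 10.5s + 116.9 = 0, so ω_n = 10.81 rad/s and ζ = 10.5/(2·10.81) = 0.4856.
%OS = 100·exp(−πζ/√(1−ζ²)) = 17.5%.

17.5%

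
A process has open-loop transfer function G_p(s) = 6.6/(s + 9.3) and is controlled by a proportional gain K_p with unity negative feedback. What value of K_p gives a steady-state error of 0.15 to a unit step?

K_p = 7.98

For a type-0 loop with proportional control, e_ss = 1/(1 + K_p·G_p(0)).
G_p(0) = 0.7097. Require 1/(1 + K_p·0.7097) = 0.15, so 1 + 0.7097·K_p = 6.667.
K_p = (6.667 − 1)/0.7097 = 7.98.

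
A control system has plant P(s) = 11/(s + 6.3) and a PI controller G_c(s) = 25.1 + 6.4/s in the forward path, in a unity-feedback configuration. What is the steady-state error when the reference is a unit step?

0

The open loop G_c(s)P(s) has a pole at the origin (type 1), so the static position error constant is infinite and e_ss = 1/(1+∞) = 0.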